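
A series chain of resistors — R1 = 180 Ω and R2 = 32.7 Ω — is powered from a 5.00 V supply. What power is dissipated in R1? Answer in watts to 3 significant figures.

0.0995 W

The current is common to all series resistors; compute it, then apply P = I²R for the target.
R_total = 180 + 32.7 = 212.7 Ω
I = V / R_total = 5.00 / 212.7 = 0.02351 A
P_R1 = I² × R1 = (0.02351)² × 180 = 0.09947 W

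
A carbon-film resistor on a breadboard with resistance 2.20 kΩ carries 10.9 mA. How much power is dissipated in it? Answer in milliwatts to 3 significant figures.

261 mW

With I and R stated, P = I²R applies in one step.
P = (0.01090 A)² × 2200 Ω = 0.2614 W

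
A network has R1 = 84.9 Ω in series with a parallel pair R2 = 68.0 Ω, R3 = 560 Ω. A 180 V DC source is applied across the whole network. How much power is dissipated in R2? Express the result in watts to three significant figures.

82.7 W

First combine the parallel branches into one equivalent R_p, then R1 + R_p is a series pair.
R_p = (68.0×560)/(68.0+560) = 60.64 Ω
R_total = 84.9 + 60.64 = 145.5 Ω
I = V / R_total = 180 / 145.5 = 1.237 A
Voltage across the parallel pair: V_p = I × R_p = 1.237 × 60.64 = 75.00 V
R2 is across V_p, so use P = V²/R for that branch.
P_R2 = (75.00)² / 68.0 = 82.71 W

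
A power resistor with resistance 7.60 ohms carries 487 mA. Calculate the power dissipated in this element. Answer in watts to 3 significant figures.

With I and R stated, P = I²R applies in one step.
P = (0.4870 A)² × 7.60 Ω = 1.802 W

1.80 W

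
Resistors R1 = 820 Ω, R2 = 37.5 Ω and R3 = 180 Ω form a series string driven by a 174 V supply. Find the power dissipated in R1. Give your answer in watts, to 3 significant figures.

Series elements share the same current, so find I first, then use P = I²R.
R_total = 820 + 37.5 + 180 = 1038 Ω
I = V / R_total = 174 / 1038 = 0.1677 A
P_R1 = I² × R1 = (0.1677)² × 820 = 23.06 W

23.1 W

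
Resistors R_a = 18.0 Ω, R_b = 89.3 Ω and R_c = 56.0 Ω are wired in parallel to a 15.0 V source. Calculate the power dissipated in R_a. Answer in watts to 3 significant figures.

12.5 W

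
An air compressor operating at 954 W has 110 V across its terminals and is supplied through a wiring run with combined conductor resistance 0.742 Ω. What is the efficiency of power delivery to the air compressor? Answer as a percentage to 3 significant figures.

I = P / V = 954 / 110 = 8.673 A through the wiring run.
P_line = I² R_line = (8.673)² × 0.742 = 55.81 W
P_source = P_load + P_line = 954.0 + 55.81 = 1010 W
η = P_load / P_source = 954.0 / 1010 = 0.9447

94.5 %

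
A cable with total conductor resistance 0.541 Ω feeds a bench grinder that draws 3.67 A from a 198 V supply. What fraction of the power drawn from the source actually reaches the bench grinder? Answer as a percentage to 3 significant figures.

99.0 %

The cable carries the full 3.67 A.
P_line = I² R_line = (3.670)² × 0.541 = 7.287 W
P_source = V I = 198 × 3.670 = 726.7 W; P_load = 719.4 W
η = P_load / P_source = 719.4 / 726.7 = 0.9900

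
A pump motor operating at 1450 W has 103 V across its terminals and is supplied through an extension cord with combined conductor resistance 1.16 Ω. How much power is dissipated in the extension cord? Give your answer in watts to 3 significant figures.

230 W

The extension cord and load are in series, so the same current flows in both; the loss is I²R_line.
I = P / V = 1450 / 103 = 14.08 A through the extension cord.
P_line = I² R_line = (14.08)² × 1.16 = 229.9 W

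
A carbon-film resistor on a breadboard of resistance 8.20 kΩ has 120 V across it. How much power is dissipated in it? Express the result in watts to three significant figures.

1.76 W

With V across and R both known, P = V²/R gives the dissipation directly.
P = (120 V)² / 8200 Ω = 1.756 W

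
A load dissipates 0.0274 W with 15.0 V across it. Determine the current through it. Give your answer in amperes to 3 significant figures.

0.00183 A

The two known quantities fix the third via I = P / V.
I = 0.0274 / 15.0 = 0.001827 A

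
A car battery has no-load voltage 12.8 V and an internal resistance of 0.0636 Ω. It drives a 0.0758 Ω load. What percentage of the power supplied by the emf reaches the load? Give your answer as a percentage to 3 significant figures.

Efficiency is P_load / P_total. With a series r and R sharing the same I, P = I²R for each, so η = R/(R+r).
η = R / (R + r) = 0.0758 / (0.0758 + 0.0636) = 0.5438

54.4 %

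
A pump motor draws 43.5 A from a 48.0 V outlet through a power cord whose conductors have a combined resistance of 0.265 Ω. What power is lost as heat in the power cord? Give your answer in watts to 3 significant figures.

The power cord is a series resistance carrying the load current; its dissipation is I²R_line.
The power cord carries the full 43.5 A.
P_line = I² R_line = (43.50)² × 0.265 = 501.4 W

501 W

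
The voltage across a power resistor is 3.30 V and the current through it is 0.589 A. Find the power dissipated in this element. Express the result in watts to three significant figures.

1.94 W

Since both terminal voltage and current are stated, P = V I gives the power in one step.
P = 3.30 V × 0.5890 A = 1.944 W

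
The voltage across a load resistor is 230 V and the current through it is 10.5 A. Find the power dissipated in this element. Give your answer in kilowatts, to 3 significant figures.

2.42 kW

With V and I both given, power follows immediately from P = V I.
P = 230 V × 10.50 A = 2415 W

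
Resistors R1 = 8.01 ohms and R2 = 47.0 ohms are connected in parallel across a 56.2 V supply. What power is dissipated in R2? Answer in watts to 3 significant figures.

67.2 W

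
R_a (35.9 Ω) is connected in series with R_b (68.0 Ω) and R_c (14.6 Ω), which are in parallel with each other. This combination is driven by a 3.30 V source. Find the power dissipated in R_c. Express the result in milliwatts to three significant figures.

Reduce the parallel pair to R_p first; the network is then a simple series string.
R_p = (68.0×14.6)/(68.0+14.6) = 12.02 Ω
R_total = 35.9 + 12.02 = 47.92 Ω
I = V / R_total = 3.30 / 47.92 = 0.06887 A
Voltage across the parallel pair: V_p = I × R_p = 0.06887 × 12.02 = 0.8277 V
With V_p across R_c, its power is V_p²/R_c.
P_R_c = (0.8277)² / 14.6 = 0.04693 W

46.9 mW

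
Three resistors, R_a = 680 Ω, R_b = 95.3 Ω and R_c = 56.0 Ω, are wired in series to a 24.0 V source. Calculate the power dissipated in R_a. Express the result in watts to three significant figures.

Since the resistors are in series they all carry the loop current I = V/R_total; the power in any one is I²R.
R_total = 680 + 95.3 + 56.0 = 831.3 Ω
I = V / R_total = 24.0 / 831.3 = 0.02887 A
P_R_a = I² × R_a = (0.02887)² × 680 = 0.5668 W

0.567 W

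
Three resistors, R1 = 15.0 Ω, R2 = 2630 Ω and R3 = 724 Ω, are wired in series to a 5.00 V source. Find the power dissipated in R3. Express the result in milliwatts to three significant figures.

In a series string the same current flows through every resistor — find that current, then P = I²R for the one we want.
R_total = 15.0 + 2630 + 724 = 3369 Ω
I = V / R_total = 5.00 / 3369 = 0.001484 A
P_R3 = I² × R3 = (0.001484)² × 724 = 0.001595 W

1.59 mW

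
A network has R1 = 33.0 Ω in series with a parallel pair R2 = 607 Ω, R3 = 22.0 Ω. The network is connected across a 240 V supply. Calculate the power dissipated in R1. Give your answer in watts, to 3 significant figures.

Replace R2 and R3 with their parallel equivalent so the circuit becomes R1 in series with R_p.
R_p = (607×22.0)/(607+22.0) = 21.23 Ω
R_total = 33.0 + 21.23 = 54.23 Ω
I = V / R_total = 240 / 54.23 = 4.426 A
All the current flows through R1; use P = I²R.
P_R1 = (4.426)² × 33.0 = 646.3 W

646 W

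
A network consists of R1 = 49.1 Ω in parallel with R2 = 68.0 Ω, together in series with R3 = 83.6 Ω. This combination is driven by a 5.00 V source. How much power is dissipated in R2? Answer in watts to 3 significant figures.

0.0238 W

First find R_p for the parallel pair, then treat R_p + R3 as a series loop.
R_p = (49.1×68.0)/(49.1+68.0) = 28.51 Ω
R_total = R_p + 83.6 = 28.51 + 83.6 = 112.1 Ω
I = V / R_total = 5.00 / 112.1 = 0.04460 A
Voltage across the parallel pair: V_p = I × R_p = 0.04460 × 28.51 = 1.272 V
Use P = V²/R for R2 with V = V_p.
P_R2 = (1.272)² / 68.0 = 0.02378 W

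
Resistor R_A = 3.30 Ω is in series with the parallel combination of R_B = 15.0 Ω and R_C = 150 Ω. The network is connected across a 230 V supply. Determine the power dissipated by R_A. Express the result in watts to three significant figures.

First combine the parallel branches into one equivalent R_p, then R_A + R_p is a series pair.
R_p = (15.0×150)/(15.0+150) = 13.64 Ω
R_total = 3.30 + 13.64 = 16.94 Ω
I = V / R_total = 230 / 16.94 = 13.58 A
R_A carries the full series current, so P = I²R.
P_R_A = (13.58)² × 3.30 = 608.6 W

609 W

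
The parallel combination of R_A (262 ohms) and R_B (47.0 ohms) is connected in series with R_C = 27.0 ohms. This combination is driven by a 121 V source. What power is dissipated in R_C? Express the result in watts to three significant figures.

88.5 W

Reduce the parallel combination to a single R_p; the circuit then becomes R_p in series with the remaining resistor.
R_p = (262×47.0)/(262+47.0) = 39.85 Ω
R_total = R_p + 27.0 = 39.85 + 27.0 = 66.85 Ω
I = V / R_total = 121 / 66.85 = 1.810 A
All the supply current flows through R_C; use P = I²R_C.
P_R_C = (1.810)² × 27.0 = 88.45 W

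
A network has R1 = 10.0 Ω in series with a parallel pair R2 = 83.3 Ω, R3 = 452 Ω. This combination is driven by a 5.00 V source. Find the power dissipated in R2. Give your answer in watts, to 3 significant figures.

Replace R2 and R3 with their parallel equivalent so the circuit becomes R1 in series with R_p.
R_p = (83.3×452)/(83.3+452) = 70.34 Ω
R_total = 10.0 + 70.34 = 80.34 Ω
I = V / R_total = 5.00 / 80.34 = 0.06224 A
Voltage across the parallel pair: V_p = I × R_p = 0.06224 × 70.34 = 4.378 V
R2 sees V_p directly, so P = V_p² / R2.
P_R2 = (4.378)² / 83.3 = 0.2301 W

0.230 W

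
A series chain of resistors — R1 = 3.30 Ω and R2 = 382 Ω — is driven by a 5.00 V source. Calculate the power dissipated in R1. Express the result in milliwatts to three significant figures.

0.556 mW

Every series element carries the same I. Get I from the total resistance, then P = I² × R1.
R_total = 3.30 + 382 = 385.3 Ω
I = V / R_total = 5.00 / 385.3 = 0.01298 A
P_R1 = I² × R1 = (0.01298)² × 3.30 = 0.0005557 W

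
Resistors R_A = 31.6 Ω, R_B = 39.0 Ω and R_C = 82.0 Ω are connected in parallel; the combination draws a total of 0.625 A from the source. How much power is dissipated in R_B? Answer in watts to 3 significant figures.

2.07 W

Only the total current is stated, so first find the parallel equivalent to get the voltage across the combination.
1/R_eq = 1/31.6 + 1/39.0 + 1/82.0 ⇒ R_eq = 14.39 Ω
V = I_total × R_eq = 0.6250 × 14.39 = 8.995 V
P_R_B = V² / R_B = (8.995)² / 39.0 = 2.075 W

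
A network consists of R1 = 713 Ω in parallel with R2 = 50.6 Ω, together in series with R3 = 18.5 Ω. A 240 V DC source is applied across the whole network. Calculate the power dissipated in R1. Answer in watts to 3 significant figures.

Collapse the R1‖R2 pair into one equivalent R_p; then R_p and R3 form a series string.
R_p = (713×50.6)/(713+50.6) = 47.25 Ω
R_total = R_p + 18.5 = 47.25 + 18.5 = 65.75 Ω
I = V / R_total = 240 / 65.75 = 3.650 A
Voltage across the parallel pair: V_p = I × R_p = 3.650 × 47.25 = 172.5 V
R1 sits across V_p; its power is V_p²/R.
P_R1 = (172.5)² / 713 = 41.72 W

41.7 W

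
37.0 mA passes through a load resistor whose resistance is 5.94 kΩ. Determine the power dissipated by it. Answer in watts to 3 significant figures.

The current through and the resistance of the element are both given; use P = I²R.
P = (0.03700 A)² × 5940 Ω = 8.132 W

8.13 W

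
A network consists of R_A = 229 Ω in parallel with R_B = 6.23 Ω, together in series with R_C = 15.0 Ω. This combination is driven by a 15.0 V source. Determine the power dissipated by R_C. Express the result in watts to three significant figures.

Reduce the parallel combination to a single R_p; the circuit then becomes R_p in series with the remaining resistor.
R_p = (229×6.23)/(229+6.23) = 6.065 Ω
R_total = R_p + 15.0 = 6.065 + 15.0 = 21.07 Ω
I = V / R_total = 15.0 / 21.07 = 0.7121 A
R_C is the series element, so its power is I²R.
P_R_C = (0.7121)² × 15.0 = 7.606 W

7.61 W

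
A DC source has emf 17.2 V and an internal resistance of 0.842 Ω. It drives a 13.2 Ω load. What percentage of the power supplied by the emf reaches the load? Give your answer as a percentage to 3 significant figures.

94.0 %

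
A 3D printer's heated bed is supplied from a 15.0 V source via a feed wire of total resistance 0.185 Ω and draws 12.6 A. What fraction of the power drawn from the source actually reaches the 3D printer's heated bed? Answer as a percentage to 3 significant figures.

The feed wire carries the full 12.6 A.
P_line = I² R_line = (12.60)² × 0.185 = 29.37 W
P_source = V I = 15.0 × 12.60 = 189.0 W; P_load = 159.6 W
η = P_load / P_source = 159.6 / 189.0 = 0.8446

84.5 %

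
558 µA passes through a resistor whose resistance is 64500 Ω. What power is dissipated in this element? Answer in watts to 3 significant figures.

Knowing I and R, the power is just I²R — no need to find V first.
P = (0.0005580 A)² × 64500 Ω = 0.02008 W

0.0201 W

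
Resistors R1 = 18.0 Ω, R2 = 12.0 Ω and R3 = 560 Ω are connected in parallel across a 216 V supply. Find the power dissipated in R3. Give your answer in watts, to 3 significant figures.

Each parallel branch sees the full supply voltage, so P = V²/R applies directly to the target branch.
P_R3 = V² / R3 = (216)² / 560 Ω = 83.31 W

83.3 W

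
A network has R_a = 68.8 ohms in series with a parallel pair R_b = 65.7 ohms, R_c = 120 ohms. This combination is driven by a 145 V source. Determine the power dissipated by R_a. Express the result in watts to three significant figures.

117 W

First combine the parallel branches into one equivalent R_p, then R_a + R_p is a series pair.
R_p = (65.7×120)/(65.7+120) = 42.46 Ω
R_total = 68.8 + 42.46 = 111.3 Ω
I = V / R_total = 145 / 111.3 = 1.303 A
R_a carries the full series current, so P = I²R.
P_R_a = (1.303)² × 68.8 = 116.9 W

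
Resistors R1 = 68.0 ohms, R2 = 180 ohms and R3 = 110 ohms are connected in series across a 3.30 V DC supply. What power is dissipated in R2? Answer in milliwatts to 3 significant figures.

The current is common to all series resistors; compute it, then apply P = I²R for the target.
R_total = 68.0 + 180 + 110 = 358.0 Ω
I = V / R_total = 3.30 / 358.0 = 0.009218 A
P_R2 = I² × R2 = (0.009218)² × 180 = 0.01529 W

15.3 mW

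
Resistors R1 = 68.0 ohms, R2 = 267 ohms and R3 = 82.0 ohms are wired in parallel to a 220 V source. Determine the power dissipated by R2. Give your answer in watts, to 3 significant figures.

R2 sits directly across the source, so P = V²/R with V = 220 V.
P_R2 = V² / R2 = (220)² / 267 Ω = 181.3 W

181 W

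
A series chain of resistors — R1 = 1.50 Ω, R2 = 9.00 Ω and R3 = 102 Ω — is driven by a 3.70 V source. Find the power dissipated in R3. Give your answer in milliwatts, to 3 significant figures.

Since the resistors are in series they all carry the loop current I = V/R_total; the power in any one is I²R.
R_total = 1.50 + 9.00 + 102 = 112.5 Ω
I = V / R_total = 3.70 / 112.5 = 0.03289 A
P_R3 = I² × R3 = (0.03289)² × 102 = 0.1103 W

110 mW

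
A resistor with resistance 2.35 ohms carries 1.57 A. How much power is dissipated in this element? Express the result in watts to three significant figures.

5.79 W

Knowing I and R, the power is just I²R — no need to find V first.
P = (1.570 A)² × 2.35 Ω = 5.793 W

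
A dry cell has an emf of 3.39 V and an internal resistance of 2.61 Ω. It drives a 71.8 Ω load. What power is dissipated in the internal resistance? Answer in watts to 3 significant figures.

0.00542 W

The source's internal resistance is just another series element carrying I; its dissipation is I²r.
I = ε / (r + R) = 3.39 / (2.61 + 71.8) = 0.04556 A
P_int = I² r = (0.04556)² × 2.61 = 0.005417 W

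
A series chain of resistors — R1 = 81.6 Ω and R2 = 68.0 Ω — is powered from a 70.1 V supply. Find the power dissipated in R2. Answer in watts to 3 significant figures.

14.9 W

The current is common to all series resistors; compute it, then apply P = I²R for the target.
R_total = 81.6 + 68.0 = 149.6 Ω
I = V / R_total = 70.1 / 149.6 = 0.4686 A
P_R2 = I² × R2 = (0.4686)² × 68.0 = 14.93 W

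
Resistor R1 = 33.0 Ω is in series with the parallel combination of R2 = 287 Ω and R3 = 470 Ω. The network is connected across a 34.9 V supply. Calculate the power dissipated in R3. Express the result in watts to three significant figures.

First combine the parallel branches into one equivalent R_p, then R1 + R_p is a series pair.
R_p = (287×470)/(287+470) = 178.2 Ω
R_total = 33.0 + 178.2 = 211.2 Ω
I = V / R_total = 34.9 / 211.2 = 0.1653 A
Voltage across the parallel pair: V_p = I × R_p = 0.1653 × 178.2 = 29.45 V
R3 is across V_p, so use P = V²/R for that branch.
P_R3 = (29.45)² / 470 = 1.845 W

1.84 W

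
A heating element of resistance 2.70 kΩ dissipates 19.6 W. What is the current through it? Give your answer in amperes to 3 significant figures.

From P = V I = I²R = V²/R, with the two given quantities we get I = √(P / R).
I = √(19.6 / 2700) = 0.08520 A

0.0852 A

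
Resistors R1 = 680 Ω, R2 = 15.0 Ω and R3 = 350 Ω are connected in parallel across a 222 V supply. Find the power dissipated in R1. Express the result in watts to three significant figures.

72.5 W

Each parallel branch sees the full supply voltage, so P = V²/R applies directly to the target branch.
P_R1 = V² / R1 = (222)² / 680 Ω = 72.48 W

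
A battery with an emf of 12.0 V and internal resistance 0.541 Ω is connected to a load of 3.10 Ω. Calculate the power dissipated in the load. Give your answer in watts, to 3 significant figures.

33.7 W

With r and R in series, I = ε/(r+R); the load dissipates I²R.
I = ε / (r + R) = 12.0 / (0.541 + 3.10) = 3.296 A
P_load = I² R = (3.296)² × 3.10 = 33.67 W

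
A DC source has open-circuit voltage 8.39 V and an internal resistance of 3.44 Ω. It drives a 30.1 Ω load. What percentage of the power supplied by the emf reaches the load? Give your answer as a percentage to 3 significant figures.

η = P_load/(P_load+P_int) = I²R/(I²R+I²r) = R/(R+r) — the I² cancels for series elements.
η = R / (R + r) = 30.1 / (30.1 + 3.44) = 0.8974

89.7 %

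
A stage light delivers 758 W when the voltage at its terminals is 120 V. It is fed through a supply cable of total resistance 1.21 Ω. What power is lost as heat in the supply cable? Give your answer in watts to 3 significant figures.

48.3 W

Only the current and the line resistance are needed for the I²R loss.
I = P / V = 758 / 120 = 6.317 A through the supply cable.
P_line = I² R_line = (6.317)² × 1.21 = 48.28 W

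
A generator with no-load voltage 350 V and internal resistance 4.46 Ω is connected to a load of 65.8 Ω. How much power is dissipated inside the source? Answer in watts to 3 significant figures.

Internal loss is I²r, with I set by the total series resistance r+R.
I = ε / (r + R) = 350 / (4.46 + 65.8) = 4.981 A
P_int = I² r = (4.981)² × 4.46 = 110.7 W

111 W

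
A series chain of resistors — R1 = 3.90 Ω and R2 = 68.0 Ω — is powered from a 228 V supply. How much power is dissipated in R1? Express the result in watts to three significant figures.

39.2 W

Series elements share the same current, so find I first, then use P = I²R.
R_total = 3.90 + 68.0 = 71.90 Ω
I = V / R_total = 228 / 71.90 = 3.171 A
P_R1 = I² × R1 = (3.171)² × 3.90 = 39.22 W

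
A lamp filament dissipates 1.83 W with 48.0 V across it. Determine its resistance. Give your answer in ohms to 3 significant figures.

1260 Ω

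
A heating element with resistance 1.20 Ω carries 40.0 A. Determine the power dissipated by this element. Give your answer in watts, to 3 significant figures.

1920 W

Knowing I and R, the power is just I²R — no need to find V first.
P = (40.00 A)² × 1.20 Ω = 1920 W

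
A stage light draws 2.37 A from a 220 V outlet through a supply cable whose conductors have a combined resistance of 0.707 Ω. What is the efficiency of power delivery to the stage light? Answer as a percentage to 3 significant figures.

99.2 %

The supply cable carries the full 2.37 A.
P_line = I² R_line = (2.370)² × 0.707 = 3.971 W
P_source = V I = 220 × 2.370 = 521.4 W; P_load = 517.4 W
η = P_load / P_source = 517.4 / 521.4 = 0.9924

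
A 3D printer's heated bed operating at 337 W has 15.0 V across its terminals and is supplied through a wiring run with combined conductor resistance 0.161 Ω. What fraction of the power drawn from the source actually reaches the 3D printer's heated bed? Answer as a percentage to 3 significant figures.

80.6 %

I = P / V = 337 / 15.0 = 22.47 A through the wiring run.
P_line = I² R_line = (22.47)² × 0.161 = 81.26 W
P_source = P_load + P_line = 337.0 + 81.26 = 418.3 W
η = P_load / P_source = 337.0 / 418.3 = 0.8057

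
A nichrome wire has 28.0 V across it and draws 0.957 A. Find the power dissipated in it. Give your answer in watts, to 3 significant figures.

26.8 W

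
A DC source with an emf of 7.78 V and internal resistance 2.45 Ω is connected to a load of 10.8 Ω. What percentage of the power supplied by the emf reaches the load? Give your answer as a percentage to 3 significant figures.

The source delivers εI, of which I²R reaches the load and I²r is lost; since I is common, η = R/(R+r).
η = R / (R + r) = 10.8 / (10.8 + 2.45) = 0.8151

81.5 %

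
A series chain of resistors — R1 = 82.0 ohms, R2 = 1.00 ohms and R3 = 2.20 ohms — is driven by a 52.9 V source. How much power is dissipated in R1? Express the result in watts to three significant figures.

31.6 W

The current is common to all series resistors; compute it, then apply P = I²R for the target.
R_total = 82.0 + 1.00 + 2.20 = 85.20 Ω
I = V / R_total = 52.9 / 85.20 = 0.6209 A
P_R1 = I² × R1 = (0.6209)² × 82.0 = 31.61 W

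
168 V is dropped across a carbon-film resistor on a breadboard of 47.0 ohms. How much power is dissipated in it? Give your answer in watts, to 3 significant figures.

601 W

Voltage and resistance are given, so P = V²/R is the one-step route.
P = (168 V)² / 47.0 Ω = 600.5 W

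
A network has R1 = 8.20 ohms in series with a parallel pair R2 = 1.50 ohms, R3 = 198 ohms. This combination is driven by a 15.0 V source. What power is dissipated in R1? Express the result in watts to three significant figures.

19.7 W

Reduce the parallel pair to R_p first; the network is then a simple series string.
R_p = (1.50×198)/(1.50+198) = 1.489 Ω
R_total = 8.20 + 1.489 = 9.689 Ω
I = V / R_total = 15.0 / 9.689 = 1.548 A
The full supply current passes through R1: P = I²R.
P_R1 = (1.548)² × 8.20 = 19.65 W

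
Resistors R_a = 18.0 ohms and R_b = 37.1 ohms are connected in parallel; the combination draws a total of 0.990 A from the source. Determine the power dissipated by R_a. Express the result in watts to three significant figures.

8.00 W

Parallel branches share V, not I — compute V via R_eq, then use V²/R for the target branch.
1/R_eq = 1/18.0 + 1/37.1 ⇒ R_eq = 12.12 Ω
V = I_total × R_eq = 0.9900 × 12.12 = 12.00 V
P_R_a = V² / R_a = (12.00)² / 18.0 = 7.998 W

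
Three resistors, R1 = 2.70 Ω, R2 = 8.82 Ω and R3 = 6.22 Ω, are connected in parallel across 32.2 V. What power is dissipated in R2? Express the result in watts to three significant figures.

118 W

Each parallel branch sees the full supply voltage, so P = V²/R applies directly to the target branch.
P_R2 = V² / R2 = (32.2)² / 8.82 Ω = 117.6 W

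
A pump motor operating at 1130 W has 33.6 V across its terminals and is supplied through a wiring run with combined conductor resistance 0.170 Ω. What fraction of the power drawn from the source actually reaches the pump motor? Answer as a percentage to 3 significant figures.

I = P / V = 1130 / 33.6 = 33.63 A through the wiring run.
P_line = I² R_line = (33.63)² × 0.170 = 192.3 W
P_source = P_load + P_line = 1130 + 192.3 = 1322 W
η = P_load / P_source = 1130 / 1322 = 0.8546

85.5 %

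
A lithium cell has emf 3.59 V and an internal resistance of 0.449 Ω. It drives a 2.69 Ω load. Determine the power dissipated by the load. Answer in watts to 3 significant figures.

Load and internal resistance form a series loop — compute the loop current, then the load power via I²R.
I = ε / (r + R) = 3.59 / (0.449 + 2.69) = 1.144 A
P_load = I² R = (1.144)² × 2.69 = 3.519 W

3.52 W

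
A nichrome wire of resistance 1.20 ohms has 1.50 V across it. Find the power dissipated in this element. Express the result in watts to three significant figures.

V and R are stated; P = V²/R avoids computing the current.
P = (1.50 V)² / 1.20 Ω = 1.875 W

1.88 W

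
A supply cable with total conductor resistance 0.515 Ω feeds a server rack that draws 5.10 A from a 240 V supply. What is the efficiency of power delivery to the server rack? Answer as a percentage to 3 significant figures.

98.9 %

The supply cable carries the full 5.10 A.
P_line = I² R_line = (5.100)² × 0.515 = 13.40 W
P_source = V I = 240 × 5.100 = 1224 W; P_load = 1211 W
η = P_load / P_source = 1211 / 1224 = 0.9891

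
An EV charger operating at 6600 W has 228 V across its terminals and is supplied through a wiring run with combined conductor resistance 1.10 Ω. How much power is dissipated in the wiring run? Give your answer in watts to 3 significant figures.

922 W

Line loss is just I²R for the cable — we know both I and R_line directly.
I = P / V = 6600 / 228 = 28.95 A through the wiring run.
P_line = I² R_line = (28.95)² × 1.10 = 921.7 W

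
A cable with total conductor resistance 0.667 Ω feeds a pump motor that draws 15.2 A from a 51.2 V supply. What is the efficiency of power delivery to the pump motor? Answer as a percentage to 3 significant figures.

The cable carries the full 15.2 A.
P_line = I² R_line = (15.20)² × 0.667 = 154.1 W
P_source = V I = 51.2 × 15.20 = 778.2 W; P_load = 624.1 W
η = P_load / P_source = 624.1 / 778.2 = 0.8020

80.2 %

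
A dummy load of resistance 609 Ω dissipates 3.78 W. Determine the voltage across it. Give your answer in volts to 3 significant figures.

48.0 V

Rearranging the power relation for the two known quantities gives V = √(P R).
V = √(3.78 × 609) = 47.98 V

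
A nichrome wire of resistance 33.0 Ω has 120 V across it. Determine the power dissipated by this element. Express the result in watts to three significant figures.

436 W

We know the drop across the element and its resistance — P = V²/R, one step.
P = (120 V)² / 33.0 Ω = 436.4 W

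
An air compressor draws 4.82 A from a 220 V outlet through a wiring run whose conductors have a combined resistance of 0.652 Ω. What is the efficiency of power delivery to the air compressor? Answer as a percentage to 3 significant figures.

The wiring run carries the full 4.82 A.
P_line = I² R_line = (4.820)² × 0.652 = 15.15 W
P_source = V I = 220 × 4.820 = 1060 W; P_load = 1045 W
η = P_load / P_source = 1045 / 1060 = 0.9857

98.6 %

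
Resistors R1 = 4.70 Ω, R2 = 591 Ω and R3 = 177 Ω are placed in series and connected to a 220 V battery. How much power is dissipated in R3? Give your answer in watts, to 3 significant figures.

14.3 W

In a series string the same current flows through every resistor — find that current, then P = I²R for the one we want.
R_total = 4.70 + 591 + 177 = 772.7 Ω
I = V / R_total = 220 / 772.7 = 0.2847 A
P_R3 = I² × R3 = (0.2847)² × 177 = 14.35 W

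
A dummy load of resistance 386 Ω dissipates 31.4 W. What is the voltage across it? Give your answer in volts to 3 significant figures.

Rearranging the power relation for the two known quantities gives V = √(P R).
V = √(31.4 × 386) = 110.1 V

110 V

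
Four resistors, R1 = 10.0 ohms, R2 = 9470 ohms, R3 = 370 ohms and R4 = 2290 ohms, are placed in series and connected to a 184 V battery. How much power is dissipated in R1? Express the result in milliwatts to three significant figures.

2.30 mW

Series elements share the same current, so find I first, then use P = I²R.
R_total = 10.0 + 9470 + 370 + 2290 = 12140 Ω
I = V / R_total = 184 / 12140 = 0.01516 A
P_R1 = I² × R1 = (0.01516)² × 10.0 = 0.002297 W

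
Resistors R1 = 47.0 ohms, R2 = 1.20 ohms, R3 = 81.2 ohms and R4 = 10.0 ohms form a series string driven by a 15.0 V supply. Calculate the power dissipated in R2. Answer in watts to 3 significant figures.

0.0139 W

In a series string the same current flows through every resistor — find that current, then P = I²R for the one we want.
R_total = 47.0 + 1.20 + 81.2 + 10.0 = 139.4 Ω
I = V / R_total = 15.0 / 139.4 = 0.1076 A
P_R2 = I² × R2 = (0.1076)² × 1.20 = 0.01389 W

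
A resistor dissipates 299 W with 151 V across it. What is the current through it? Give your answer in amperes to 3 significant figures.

1.98 A

The two known quantities fix the third via I = P / V.
I = 299 / 151 = 1.980 A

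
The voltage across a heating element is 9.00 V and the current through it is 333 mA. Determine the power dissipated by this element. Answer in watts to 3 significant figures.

3.00 W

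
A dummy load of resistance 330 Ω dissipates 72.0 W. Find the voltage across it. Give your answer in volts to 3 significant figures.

Inverting the appropriate power form: V = √(P R).
V = √(72.0 × 330) = 154.1 V

154 V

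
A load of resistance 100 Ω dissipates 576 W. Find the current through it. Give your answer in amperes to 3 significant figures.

From P = V I = I²R = V²/R, with the two given quantities we get I = √(P / R).
I = √(576 / 100) = 2.400 A

2.40 A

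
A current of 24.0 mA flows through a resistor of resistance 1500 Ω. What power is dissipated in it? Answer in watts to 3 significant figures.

0.864 W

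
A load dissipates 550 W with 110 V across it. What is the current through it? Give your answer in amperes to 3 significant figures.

Inverting the appropriate power form: I = P / V.
I = 550 / 110 = 5.000 A

5.00 A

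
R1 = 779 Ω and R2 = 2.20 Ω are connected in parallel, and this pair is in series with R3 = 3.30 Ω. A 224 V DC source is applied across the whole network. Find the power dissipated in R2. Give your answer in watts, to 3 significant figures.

Collapse the R1‖R2 pair into one equivalent R_p; then R_p and R3 form a series string.
R_p = (779×2.20)/(779+2.20) = 2.194 Ω
R_total = R_p + 3.30 = 2.194 + 3.30 = 5.494 Ω
I = V / R_total = 224 / 5.494 = 40.77 A
Voltage across the parallel pair: V_p = I × R_p = 40.77 × 2.194 = 89.45 V
R2 has V_p across it, so P = V_p²/R2.
P_R2 = (89.45)² / 2.20 = 3637 W

3640 W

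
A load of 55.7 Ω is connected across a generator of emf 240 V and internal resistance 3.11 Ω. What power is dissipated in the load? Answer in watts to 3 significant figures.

928 W

The internal resistance and the load are in series, so the same I flows through both; get I from ε/(r+R), then I²R for the load.
I = ε / (r + R) = 240 / (3.11 + 55.7) = 4.081 A
P_load = I² R = (4.081)² × 55.7 = 927.6 W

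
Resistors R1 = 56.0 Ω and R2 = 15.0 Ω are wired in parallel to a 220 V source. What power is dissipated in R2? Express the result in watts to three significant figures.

3230 W

Every branch has 220 V across it, so for R2 the power is simply V²/R.
P_R2 = V² / R2 = (220)² / 15.0 Ω = 3227 W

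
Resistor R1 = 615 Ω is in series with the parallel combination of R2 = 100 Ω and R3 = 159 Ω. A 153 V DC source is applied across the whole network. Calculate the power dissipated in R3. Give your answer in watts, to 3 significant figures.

1.21 W

First combine the parallel branches into one equivalent R_p, then R1 + R_p is a series pair.
R_p = (100×159)/(100+159) = 61.39 Ω
R_total = 615 + 61.39 = 676.4 Ω
I = V / R_total = 153 / 676.4 = 0.2262 A
Voltage across the parallel pair: V_p = I × R_p = 0.2262 × 61.39 = 13.89 V
With V_p across R3, its power is V_p²/R3.
P_R3 = (13.89)² / 159 = 1.213 W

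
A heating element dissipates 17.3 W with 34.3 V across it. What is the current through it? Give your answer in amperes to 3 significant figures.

0.504 A

Inverting the appropriate power form: I = P / V.
I = 17.3 / 34.3 = 0.5044 A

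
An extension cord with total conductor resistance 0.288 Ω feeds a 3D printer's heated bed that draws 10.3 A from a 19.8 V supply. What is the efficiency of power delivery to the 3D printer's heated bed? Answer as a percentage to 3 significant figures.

The extension cord carries the full 10.3 A.
P_line = I² R_line = (10.30)² × 0.288 = 30.55 W
P_source = V I = 19.8 × 10.30 = 203.9 W; P_load = 173.4 W
η = P_load / P_source = 173.4 / 203.9 = 0.8502

85.0 %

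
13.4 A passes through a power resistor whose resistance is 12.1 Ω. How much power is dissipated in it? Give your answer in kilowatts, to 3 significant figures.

Current and resistance are given, so P = I²R is the direct form.
P = (13.40 A)² × 12.1 Ω = 2173 W

2.17 kW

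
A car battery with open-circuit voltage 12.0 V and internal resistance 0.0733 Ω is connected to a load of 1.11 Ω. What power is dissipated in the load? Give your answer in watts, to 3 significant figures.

Find the circuit current first, then P = I²R for the load (series elements share I).
I = ε / (r + R) = 12.0 / (0.0733 + 1.11) = 10.14 A
P_load = I² R = (10.14)² × 1.11 = 114.2 W

114 W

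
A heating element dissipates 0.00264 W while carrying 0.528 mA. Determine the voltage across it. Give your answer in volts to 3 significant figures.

5.00 V

Rearranging the power relation for the two known quantities gives V = P / I.
V = 0.00264 / 0.0005280 = 5.000 V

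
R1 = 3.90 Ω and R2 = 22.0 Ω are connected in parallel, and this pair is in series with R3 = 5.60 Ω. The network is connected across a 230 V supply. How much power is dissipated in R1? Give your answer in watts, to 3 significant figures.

Reduce the parallel combination to a single R_p; the circuit then becomes R_p in series with the remaining resistor.
R_p = (3.90×22.0)/(3.90+22.0) = 3.313 Ω
R_total = R_p + 5.60 = 3.313 + 5.60 = 8.913 Ω
I = V / R_total = 230 / 8.913 = 25.81 A
Voltage across the parallel pair: V_p = I × R_p = 25.81 × 3.313 = 85.49 V
Use P = V²/R for R1 with V = V_p.
P_R1 = (85.49)² / 3.90 = 1874 W

1870 W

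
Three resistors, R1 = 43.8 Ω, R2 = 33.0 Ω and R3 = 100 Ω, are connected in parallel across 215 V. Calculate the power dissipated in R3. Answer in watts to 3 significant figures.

462 W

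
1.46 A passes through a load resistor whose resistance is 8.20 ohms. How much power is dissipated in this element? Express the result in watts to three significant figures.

Current and resistance are given, so P = I²R is the direct form.
P = (1.460 A)² × 8.20 Ω = 17.48 W

17.5 W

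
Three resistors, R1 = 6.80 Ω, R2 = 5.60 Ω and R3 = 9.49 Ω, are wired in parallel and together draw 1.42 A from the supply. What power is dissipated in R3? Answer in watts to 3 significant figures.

The branches share the same voltage, but only the total current is given — find V from the equivalent resistance first.
1/R_eq = 1/6.80 + 1/5.60 + 1/9.49 ⇒ R_eq = 2.320 Ω
V = I_total × R_eq = 1.420 × 2.320 = 3.295 V
P_R3 = V² / R3 = (3.295)² / 9.49 = 1.144 W

1.14 W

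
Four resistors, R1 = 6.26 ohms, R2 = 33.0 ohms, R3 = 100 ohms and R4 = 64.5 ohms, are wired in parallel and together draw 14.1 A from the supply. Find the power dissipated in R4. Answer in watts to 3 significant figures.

66.3 W

The branches share the same voltage, but only the total current is given — find V from the equivalent resistance first.
1/R_eq = 1/6.26 + 1/33.0 + 1/100 + 1/64.5 ⇒ R_eq = 4.639 Ω
V = I_total × R_eq = 14.10 × 4.639 = 65.41 V
P_R4 = V² / R4 = (65.41)² / 64.5 = 66.34 W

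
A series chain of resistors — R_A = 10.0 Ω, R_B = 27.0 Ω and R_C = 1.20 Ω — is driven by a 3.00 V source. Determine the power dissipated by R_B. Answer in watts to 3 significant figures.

Series elements share the same current, so find I first, then use P = I²R.
R_total = 10.0 + 27.0 + 1.20 = 38.20 Ω
I = V / R_total = 3.00 / 38.20 = 0.07853 A
P_R_B = I² × R_B = (0.07853)² × 27.0 = 0.1665 W

0.167 W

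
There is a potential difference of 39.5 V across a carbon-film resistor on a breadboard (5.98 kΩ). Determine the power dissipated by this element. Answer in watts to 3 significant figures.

Voltage and resistance are given, so P = V²/R is the one-step route.
P = (39.5 V)² / 5980 Ω = 0.2609 W

0.261 W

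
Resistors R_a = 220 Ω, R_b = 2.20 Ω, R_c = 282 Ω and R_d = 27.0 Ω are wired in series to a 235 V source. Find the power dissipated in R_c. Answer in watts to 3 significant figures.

55.2 W

Series elements share the same current, so find I first, then use P = I²R.
R_total = 220 + 2.20 + 282 + 27.0 = 531.2 Ω
I = V / R_total = 235 / 531.2 = 0.4424 A
P_R_c = I² × R_c = (0.4424)² × 282 = 55.19 W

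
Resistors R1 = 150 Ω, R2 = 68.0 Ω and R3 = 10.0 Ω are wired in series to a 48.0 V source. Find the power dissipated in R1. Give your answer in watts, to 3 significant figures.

6.65 W

Series elements share the same current, so find I first, then use P = I²R.
R_total = 150 + 68.0 + 10.0 = 228.0 Ω
I = V / R_total = 48.0 / 228.0 = 0.2105 A
P_R1 = I² × R1 = (0.2105)² × 150 = 6.648 W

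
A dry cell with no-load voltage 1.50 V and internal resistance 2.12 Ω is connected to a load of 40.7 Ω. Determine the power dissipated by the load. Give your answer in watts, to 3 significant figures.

0.0499 W

Load and internal resistance form a series loop — compute the loop current, then the load power via I²R.
I = ε / (r + R) = 1.50 / (2.12 + 40.7) = 0.03503 A
P_load = I² R = (0.03503)² × 40.7 = 0.04994 W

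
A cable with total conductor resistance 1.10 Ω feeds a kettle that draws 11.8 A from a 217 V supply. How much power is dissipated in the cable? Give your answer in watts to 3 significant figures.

Only the current and the line resistance are needed for the I²R loss.
The cable carries the full 11.8 A.
P_line = I² R_line = (11.80)² × 1.10 = 153.2 W

153 W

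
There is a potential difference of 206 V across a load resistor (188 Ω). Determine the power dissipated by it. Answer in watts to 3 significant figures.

226 W

V and R are stated; P = V²/R avoids computing the current.
P = (206 V)² / 188 Ω = 225.7 W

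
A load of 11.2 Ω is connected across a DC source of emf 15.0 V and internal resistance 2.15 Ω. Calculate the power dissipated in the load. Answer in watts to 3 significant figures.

The internal resistance and the load are in series, so the same I flows through both; get I from ε/(r+R), then I²R for the load.
I = ε / (r + R) = 15.0 / (2.15 + 11.2) = 1.124 A
P_load = I² R = (1.124)² × 11.2 = 14.14 W

14.1 W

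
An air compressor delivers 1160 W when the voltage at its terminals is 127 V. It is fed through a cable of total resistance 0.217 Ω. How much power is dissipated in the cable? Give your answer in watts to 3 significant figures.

The cable is a series resistance carrying the load current; its dissipation is I²R_line.
I = P / V = 1160 / 127 = 9.134 A through the cable.
P_line = I² R_line = (9.134)² × 0.217 = 18.10 W

18.1 W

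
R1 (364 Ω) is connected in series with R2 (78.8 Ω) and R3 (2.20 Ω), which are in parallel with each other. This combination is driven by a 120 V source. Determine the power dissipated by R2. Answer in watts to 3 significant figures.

0.00624 W

Collapse R2‖R3 to a single equivalent, reducing the network to two series elements.
R_p = (78.8×2.20)/(78.8+2.20) = 2.140 Ω
R_total = 364 + 2.140 = 366.1 Ω
I = V / R_total = 120 / 366.1 = 0.3277 A
Voltage across the parallel pair: V_p = I × R_p = 0.3277 × 2.140 = 0.7015 V
R2 sees V_p directly, so P = V_p² / R2.
P_R2 = (0.7015)² / 78.8 = 0.006244 W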